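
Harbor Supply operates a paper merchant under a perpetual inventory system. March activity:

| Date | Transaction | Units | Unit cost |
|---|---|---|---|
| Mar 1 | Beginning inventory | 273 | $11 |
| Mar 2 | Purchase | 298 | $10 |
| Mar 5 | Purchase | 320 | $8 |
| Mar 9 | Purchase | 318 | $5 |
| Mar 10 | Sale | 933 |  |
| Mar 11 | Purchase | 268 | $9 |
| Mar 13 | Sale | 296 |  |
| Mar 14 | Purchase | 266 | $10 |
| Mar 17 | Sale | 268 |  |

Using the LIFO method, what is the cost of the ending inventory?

Ending inventory = $2,706

Mar 10, 933 sold [LIFO — newest first]: 318 @ $5 + 320 @ $8 + 295 @ $10 = $7,100
Mar 13, 296 sold [LIFO — newest first]: 268 @ $9 + 3 @ $10 + 25 @ $11 = $2,717
Mar 17, 268 sold [LIFO — newest first]: 266 @ $10 + 2 @ $11 = $2,682
Total COGS = $7,100 + $2,717 + $2,682 = $12,499
Ending inventory: 246 @ $11 = $2,706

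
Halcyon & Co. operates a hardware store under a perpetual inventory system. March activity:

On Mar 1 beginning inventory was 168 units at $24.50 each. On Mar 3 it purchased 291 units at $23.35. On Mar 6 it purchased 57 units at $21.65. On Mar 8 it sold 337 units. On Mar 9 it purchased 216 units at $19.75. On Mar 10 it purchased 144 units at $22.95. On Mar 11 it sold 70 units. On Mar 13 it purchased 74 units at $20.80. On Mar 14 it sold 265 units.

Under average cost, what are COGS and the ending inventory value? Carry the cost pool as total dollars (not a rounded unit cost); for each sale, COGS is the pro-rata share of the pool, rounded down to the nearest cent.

After Mar 1: 168 on hand, pool $4,116.00 (≈ $24.5000 each)
After Mar 3: 459 on hand, pool $10,910.85 (≈ $23.7709 each)
After Mar 6: 516 on hand, pool $12,144.90 (≈ $23.5366 each)
Mar 8, sell 337: 337/516 × $12,144.90 → $7,931.84
After Mar 9: 395 on hand, pool $8,479.06 (≈ $21.4660 each)
After Mar 10: 539 on hand, pool $11,783.86 (≈ $21.8624 each)
Mar 11, sell 70: 70/539 × $11,783.86 → $1,530.37
After Mar 13: 543 on hand, pool $11,792.69 (≈ $21.7177 each)
Mar 14, sell 265: 265/543 × $11,792.69 → $5,755.18
Total COGS = $7,931.84 + $1,530.37 + $5,755.18 = $15,217.39
Ending inventory (cost pool remaining) = $6,037.51

COGS = $15,217.39; ending inventory = $6,037.51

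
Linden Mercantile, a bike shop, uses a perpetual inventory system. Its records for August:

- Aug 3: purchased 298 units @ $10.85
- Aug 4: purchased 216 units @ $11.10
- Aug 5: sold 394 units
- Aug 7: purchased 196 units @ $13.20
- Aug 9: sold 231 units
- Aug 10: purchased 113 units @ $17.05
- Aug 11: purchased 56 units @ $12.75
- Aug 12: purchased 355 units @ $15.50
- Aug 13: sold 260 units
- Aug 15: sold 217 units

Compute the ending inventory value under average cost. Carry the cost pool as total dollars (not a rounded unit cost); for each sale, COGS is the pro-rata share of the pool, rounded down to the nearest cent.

Ending inventory = $1,992.51

After Aug 3: 298 on hand, pool $3,233.30 (≈ $10.8500 each)
After Aug 4: 514 on hand, pool $5,630.90 (≈ $10.9551 each)
Aug 5, sell 394: 394/514 × $5,630.90 → $4,316.29
After Aug 7: 316 on hand, pool $3,901.81 (≈ $12.3475 each)
Aug 9, sell 231: 231/316 × $3,901.81 → $2,852.27
After Aug 10: 198 on hand, pool $2,976.19 (≈ $15.0313 each)
After Aug 11: 254 on hand, pool $3,690.19 (≈ $14.5283 each)
After Aug 12: 609 on hand, pool $9,192.69 (≈ $15.0947 each)
Aug 13, sell 260: 260/609 × $9,192.69 → $3,924.62
Aug 15, sell 217: 217/349 × $5,268.07 → $3,275.56
Total COGS = $4,316.29 + $2,852.27 + $3,924.62 + $3,275.56 = $14,368.74
Ending inventory (cost pool remaining) = $1,992.51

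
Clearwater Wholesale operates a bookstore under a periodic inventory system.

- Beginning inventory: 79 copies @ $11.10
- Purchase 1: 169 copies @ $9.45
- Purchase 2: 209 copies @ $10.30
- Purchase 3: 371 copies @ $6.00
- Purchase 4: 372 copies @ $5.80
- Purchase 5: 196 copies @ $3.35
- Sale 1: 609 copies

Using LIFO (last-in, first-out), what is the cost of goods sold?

COGS = $3,060.20

Sale 1 (609) [LIFO — newest first]: 196 @ $3.35 + 372 @ $5.80 + 41 @ $6.00 = $3,060.20
Ending inventory: 79 @ $11.10 + 169 @ $9.45 + 209 @ $10.30 + 330 @ $6.00 = $6,606.65
Check: goods available $9,666.85 = COGS $3,060.20 + ending $6,606.65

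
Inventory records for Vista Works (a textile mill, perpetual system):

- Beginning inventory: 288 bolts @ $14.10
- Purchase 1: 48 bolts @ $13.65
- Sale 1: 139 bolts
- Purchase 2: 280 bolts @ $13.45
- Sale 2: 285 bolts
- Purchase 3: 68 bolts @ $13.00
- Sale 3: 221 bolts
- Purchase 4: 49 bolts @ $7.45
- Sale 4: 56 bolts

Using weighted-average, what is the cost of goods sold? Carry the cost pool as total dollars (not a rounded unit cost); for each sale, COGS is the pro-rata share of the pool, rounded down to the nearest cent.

COGS = $9,406.69

After Beginning: 288 on hand, pool $4,060.80 (≈ $14.1000 each)
After Purchase 1: 336 on hand, pool $4,716.00 (≈ $14.0357 each)
Sale 1, sell 139: 139/336 × $4,716.00 → $1,950.96
After Purchase 2: 477 on hand, pool $6,531.04 (≈ $13.6919 each)
Sale 2, sell 285: 285/477 × $6,531.04 → $3,902.19
After Purchase 3: 260 on hand, pool $3,512.85 (≈ $13.5110 each)
Sale 3, sell 221: 221/260 × $3,512.85 → $2,985.92
After Purchase 4: 88 on hand, pool $891.98 (≈ $10.1361 each)
Sale 4, sell 56: 56/88 × $891.98 → $567.62
Total COGS = $1,950.96 + $3,902.19 + $2,985.92 + $567.62 = $9,406.69
Ending inventory (cost pool remaining) = $324.36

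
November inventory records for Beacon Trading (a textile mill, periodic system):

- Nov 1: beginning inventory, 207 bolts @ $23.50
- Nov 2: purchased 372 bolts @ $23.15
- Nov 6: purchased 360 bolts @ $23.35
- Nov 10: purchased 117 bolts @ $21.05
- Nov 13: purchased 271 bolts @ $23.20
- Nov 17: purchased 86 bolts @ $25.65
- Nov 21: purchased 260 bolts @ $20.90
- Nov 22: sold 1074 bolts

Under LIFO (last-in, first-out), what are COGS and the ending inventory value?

COGS = $24,328.95; ending inventory = $13,943.30

Nov 22, 1074 sold [LIFO — newest first]: 260 @ $20.90 + 86 @ $25.65 + 271 @ $23.20 + 117 @ $21.05 + 340 @ $23.35 = $24,328.95
Ending inventory: 207 @ $23.50 + 372 @ $23.15 + 20 @ $23.35 = $13,943.30
Check: goods available $38,272.25 = COGS $24,328.95 + ending $13,943.30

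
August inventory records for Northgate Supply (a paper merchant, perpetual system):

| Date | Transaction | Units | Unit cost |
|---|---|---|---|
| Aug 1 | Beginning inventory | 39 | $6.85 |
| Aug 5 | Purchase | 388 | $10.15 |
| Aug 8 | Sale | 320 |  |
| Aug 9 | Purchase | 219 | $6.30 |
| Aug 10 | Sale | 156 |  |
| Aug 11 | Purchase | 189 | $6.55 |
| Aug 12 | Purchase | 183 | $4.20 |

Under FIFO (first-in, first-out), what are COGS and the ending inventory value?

COGS = $4,514.05; ending inventory = $3,077.55

Aug 8, 320 sold [FIFO — oldest first]: 39 @ $6.85 + 281 @ $10.15 = $3,119.30
Aug 10, 156 sold [FIFO — oldest first]: 107 @ $10.15 + 49 @ $6.30 = $1,394.75
Total COGS = $3,119.30 + $1,394.75 = $4,514.05
Ending inventory: 170 @ $6.30 + 189 @ $6.55 + 183 @ $4.20 = $3,077.55
Check: goods available $7,591.60 = COGS $4,514.05 + ending $3,077.55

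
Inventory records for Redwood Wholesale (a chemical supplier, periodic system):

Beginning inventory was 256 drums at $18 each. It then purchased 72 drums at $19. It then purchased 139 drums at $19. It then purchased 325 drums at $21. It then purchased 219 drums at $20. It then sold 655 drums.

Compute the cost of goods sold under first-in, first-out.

COGS = $12,565

Sale 1 (655) [FIFO — oldest first]: 256 @ $18 + 72 @ $19 + 139 @ $19 + 188 @ $21 = $12,565
Ending inventory: 137 @ $21 + 219 @ $20 = $7,257
Check: goods available $19,822 = COGS $12,565 + ending $7,257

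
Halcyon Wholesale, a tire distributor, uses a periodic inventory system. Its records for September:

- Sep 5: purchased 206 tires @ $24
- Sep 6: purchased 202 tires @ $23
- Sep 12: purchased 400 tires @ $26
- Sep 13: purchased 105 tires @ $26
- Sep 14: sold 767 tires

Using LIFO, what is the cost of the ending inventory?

Ending inventory = $3,504

Sep 14, 767 sold [LIFO — newest first]: 105 @ $26 + 400 @ $26 + 202 @ $23 + 60 @ $24 = $19,216
Ending inventory: 146 @ $24 = $3,504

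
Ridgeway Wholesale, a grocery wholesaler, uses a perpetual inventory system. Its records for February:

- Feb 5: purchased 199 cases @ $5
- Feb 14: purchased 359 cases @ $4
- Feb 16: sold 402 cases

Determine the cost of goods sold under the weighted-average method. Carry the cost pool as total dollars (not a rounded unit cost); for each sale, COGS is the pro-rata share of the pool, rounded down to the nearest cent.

COGS = $1,751.36

After Feb 5: 199 on hand, pool $995.00 (≈ $5.0000 each)
After Feb 14: 558 on hand, pool $2,431.00 (≈ $4.3566 each)
Feb 16, sell 402: 402/558 × $2,431.00 → $1,751.36
Ending inventory (cost pool remaining) = $679.64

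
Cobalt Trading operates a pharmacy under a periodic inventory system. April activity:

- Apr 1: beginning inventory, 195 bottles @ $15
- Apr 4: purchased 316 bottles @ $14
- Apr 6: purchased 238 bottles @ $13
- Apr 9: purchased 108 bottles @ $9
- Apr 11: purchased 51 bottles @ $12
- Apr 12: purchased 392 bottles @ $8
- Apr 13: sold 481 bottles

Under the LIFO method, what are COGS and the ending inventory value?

Apr 13, 481 sold [LIFO — newest first]: 392 @ $8 + 51 @ $12 + 38 @ $9 = $4,090
Ending inventory: 195 @ $15 + 316 @ $14 + 238 @ $13 + 70 @ $9 = $11,073

COGS = $4,090; ending inventory = $11,073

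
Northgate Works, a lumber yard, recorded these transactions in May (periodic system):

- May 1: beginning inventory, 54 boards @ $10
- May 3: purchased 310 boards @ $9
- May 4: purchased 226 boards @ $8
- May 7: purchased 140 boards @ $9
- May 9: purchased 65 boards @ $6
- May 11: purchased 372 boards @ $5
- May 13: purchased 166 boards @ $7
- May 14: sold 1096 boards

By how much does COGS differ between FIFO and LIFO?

$670

FIFO COGS: 54 @ $10 + 310 @ $9 + 226 @ $8 + 140 @ $9 + 65 @ $6 + 301 @ $5 = $8,293
LIFO COGS: 166 @ $7 + 372 @ $5 + 65 @ $6 + 140 @ $9 + 226 @ $8 + 127 @ $9 = $7,623
Difference = |$8,293 − $7,623| = $670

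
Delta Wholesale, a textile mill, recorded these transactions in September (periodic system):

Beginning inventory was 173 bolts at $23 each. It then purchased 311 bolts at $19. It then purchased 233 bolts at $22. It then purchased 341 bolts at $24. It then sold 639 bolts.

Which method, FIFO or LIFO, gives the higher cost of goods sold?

FIFO COGS: 173 @ $23 + 311 @ $19 + 155 @ $22 = $13,298
LIFO COGS: 341 @ $24 + 233 @ $22 + 65 @ $19 = $14,545

LIFO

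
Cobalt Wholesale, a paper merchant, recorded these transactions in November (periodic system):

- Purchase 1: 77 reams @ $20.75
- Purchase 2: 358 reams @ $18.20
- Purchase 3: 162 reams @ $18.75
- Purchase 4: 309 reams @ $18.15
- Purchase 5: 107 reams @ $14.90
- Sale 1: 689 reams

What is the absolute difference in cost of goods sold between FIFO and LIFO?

$560.30

FIFO COGS: 77 @ $20.75 + 358 @ $18.20 + 162 @ $18.75 + 92 @ $18.15 = $12,820.65
LIFO COGS: 107 @ $14.90 + 309 @ $18.15 + 162 @ $18.75 + 111 @ $18.20 = $12,260.35
Difference = |$12,820.65 − $12,260.35| = $560.30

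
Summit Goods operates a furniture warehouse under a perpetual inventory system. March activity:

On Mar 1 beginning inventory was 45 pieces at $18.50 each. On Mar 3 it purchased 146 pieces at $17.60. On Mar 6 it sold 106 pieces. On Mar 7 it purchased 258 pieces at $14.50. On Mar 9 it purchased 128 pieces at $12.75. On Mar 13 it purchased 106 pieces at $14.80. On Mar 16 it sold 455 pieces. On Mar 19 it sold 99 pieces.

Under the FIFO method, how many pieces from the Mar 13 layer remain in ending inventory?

Mar 6, 106 sold [FIFO — oldest first]: 45 @ $18.50 + 61 @ $17.60 = $1,906.10
Mar 16, 455 sold [FIFO — oldest first]: 85 @ $17.60 + 258 @ $14.50 + 112 @ $12.75 = $6,665.00
Mar 19, 99 sold [FIFO — oldest first]: 16 @ $12.75 + 83 @ $14.80 = $1,432.40
Total COGS = $1,906.10 + $6,665.00 + $1,432.40 = $10,003.50
Ending inventory: 23 @ $14.80 = $340.40
Check: goods available $10,343.90 = COGS $10,003.50 + ending $340.40

23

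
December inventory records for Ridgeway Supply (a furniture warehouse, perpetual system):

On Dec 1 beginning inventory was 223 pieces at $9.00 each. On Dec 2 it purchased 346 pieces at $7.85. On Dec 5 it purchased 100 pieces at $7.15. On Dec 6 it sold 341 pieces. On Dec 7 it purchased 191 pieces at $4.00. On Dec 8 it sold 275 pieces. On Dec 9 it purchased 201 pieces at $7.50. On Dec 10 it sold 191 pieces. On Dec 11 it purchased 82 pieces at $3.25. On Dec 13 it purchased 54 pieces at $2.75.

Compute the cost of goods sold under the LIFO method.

COGS = $5,462.75

Dec 6, 341 sold [LIFO — newest first]: 100 @ $7.15 + 241 @ $7.85 = $2,606.85
Dec 8, 275 sold [LIFO — newest first]: 191 @ $4.00 + 84 @ $7.85 = $1,423.40
Dec 10, 191 sold [LIFO — newest first]: 191 @ $7.50 = $1,432.50
Total COGS = $2,606.85 + $1,423.40 + $1,432.50 = $5,462.75
Ending inventory: 223 @ $9.00 + 21 @ $7.85 + 10 @ $7.50 + 82 @ $3.25 + 54 @ $2.75 = $2,661.85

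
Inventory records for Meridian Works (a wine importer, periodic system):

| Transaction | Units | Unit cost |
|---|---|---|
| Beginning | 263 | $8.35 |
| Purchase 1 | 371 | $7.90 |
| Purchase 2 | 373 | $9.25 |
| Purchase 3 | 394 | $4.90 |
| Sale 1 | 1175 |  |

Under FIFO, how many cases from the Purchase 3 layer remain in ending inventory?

226

Sale 1 (1175) [FIFO — oldest first]: 263 @ $8.35 + 371 @ $7.90 + 373 @ $9.25 + 168 @ $4.90 = $9,400.40
Ending inventory: 226 @ $4.90 = $1,107.40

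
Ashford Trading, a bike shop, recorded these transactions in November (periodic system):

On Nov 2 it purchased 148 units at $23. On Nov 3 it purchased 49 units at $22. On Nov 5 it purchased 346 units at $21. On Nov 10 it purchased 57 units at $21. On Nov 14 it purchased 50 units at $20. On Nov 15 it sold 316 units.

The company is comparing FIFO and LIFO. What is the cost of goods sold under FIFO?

COGS = $6,981

FIFO COGS: 148 @ $23 + 49 @ $22 + 119 @ $21 = $6,981
LIFO COGS: 50 @ $20 + 57 @ $21 + 209 @ $21 = $6,586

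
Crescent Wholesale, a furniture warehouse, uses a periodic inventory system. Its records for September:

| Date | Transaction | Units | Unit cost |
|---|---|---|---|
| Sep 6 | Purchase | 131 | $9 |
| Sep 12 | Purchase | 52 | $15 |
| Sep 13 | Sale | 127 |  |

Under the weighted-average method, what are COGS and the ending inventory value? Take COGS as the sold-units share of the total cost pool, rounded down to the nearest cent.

COGS = $1,359.52; ending inventory = $599.48

Sep 13, sell 127: 127/183 × $1,959.00 → $1,359.52
Ending inventory (cost pool remaining) = $599.48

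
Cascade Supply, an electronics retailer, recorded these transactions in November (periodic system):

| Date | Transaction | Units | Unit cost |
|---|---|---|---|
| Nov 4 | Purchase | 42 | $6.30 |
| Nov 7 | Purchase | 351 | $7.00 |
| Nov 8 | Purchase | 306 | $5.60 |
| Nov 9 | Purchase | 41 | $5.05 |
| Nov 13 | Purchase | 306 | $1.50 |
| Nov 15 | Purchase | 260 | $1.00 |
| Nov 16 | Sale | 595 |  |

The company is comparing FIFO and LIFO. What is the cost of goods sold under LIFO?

FIFO COGS: 42 @ $6.30 + 351 @ $7.00 + 202 @ $5.60 = $3,852.80
LIFO COGS: 260 @ $1.00 + 306 @ $1.50 + 29 @ $5.05 = $865.45

COGS = $865.45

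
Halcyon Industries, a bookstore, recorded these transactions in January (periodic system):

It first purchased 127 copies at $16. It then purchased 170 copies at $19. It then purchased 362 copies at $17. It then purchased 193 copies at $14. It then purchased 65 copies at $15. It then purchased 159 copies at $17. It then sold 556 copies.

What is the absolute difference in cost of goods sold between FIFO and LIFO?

FIFO COGS: 127 @ $16 + 170 @ $19 + 259 @ $17 = $9,665
LIFO COGS: 159 @ $17 + 65 @ $15 + 193 @ $14 + 139 @ $17 = $8,743
Difference = |$9,665 − $8,743| = $922

$922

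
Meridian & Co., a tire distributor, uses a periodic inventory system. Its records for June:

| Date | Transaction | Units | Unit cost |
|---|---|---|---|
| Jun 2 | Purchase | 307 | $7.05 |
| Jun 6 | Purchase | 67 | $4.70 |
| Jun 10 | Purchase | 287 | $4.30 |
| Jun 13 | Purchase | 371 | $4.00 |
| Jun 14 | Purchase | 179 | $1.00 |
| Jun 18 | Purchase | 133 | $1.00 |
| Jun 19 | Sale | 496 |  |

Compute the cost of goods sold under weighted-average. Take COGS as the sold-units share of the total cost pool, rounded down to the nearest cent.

Jun 19, sell 496: 496/1344 × $5,509.35 → $2,033.21
Ending inventory (cost pool remaining) = $3,476.14

COGS = $2,033.21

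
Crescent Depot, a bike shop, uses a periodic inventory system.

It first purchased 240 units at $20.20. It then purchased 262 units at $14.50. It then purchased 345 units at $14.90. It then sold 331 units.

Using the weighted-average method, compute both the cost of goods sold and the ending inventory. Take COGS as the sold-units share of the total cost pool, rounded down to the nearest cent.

Sale 1, sell 331: 331/847 × $13,787.50 → $5,388.03
Ending inventory (cost pool remaining) = $8,399.47
Check: goods available $13,787.50 = COGS $5,388.03 + ending $8,399.47

COGS = $5,388.03; ending inventory = $8,399.47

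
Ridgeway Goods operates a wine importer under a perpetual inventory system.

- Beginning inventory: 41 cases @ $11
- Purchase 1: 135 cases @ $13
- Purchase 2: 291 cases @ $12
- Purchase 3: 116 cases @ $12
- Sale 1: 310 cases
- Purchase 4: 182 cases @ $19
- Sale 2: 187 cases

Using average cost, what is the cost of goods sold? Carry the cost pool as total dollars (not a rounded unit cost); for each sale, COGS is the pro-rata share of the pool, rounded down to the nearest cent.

COGS = $6,555.67

After Beginning: 41 on hand, pool $451.00 (≈ $11.0000 each)
After Purchase 1: 176 on hand, pool $2,206.00 (≈ $12.5341 each)
After Purchase 2: 467 on hand, pool $5,698.00 (≈ $12.2013 each)
After Purchase 3: 583 on hand, pool $7,090.00 (≈ $12.1612 each)
Sale 1, sell 310: 310/583 × $7,090.00 → $3,769.98
After Purchase 4: 455 on hand, pool $6,778.02 (≈ $14.8967 each)
Sale 2, sell 187: 187/455 × $6,778.02 → $2,785.69
Total COGS = $3,769.98 + $2,785.69 = $6,555.67
Ending inventory (cost pool remaining) = $3,992.33
Check: goods available $10,548.00 = COGS $6,555.67 + ending $3,992.33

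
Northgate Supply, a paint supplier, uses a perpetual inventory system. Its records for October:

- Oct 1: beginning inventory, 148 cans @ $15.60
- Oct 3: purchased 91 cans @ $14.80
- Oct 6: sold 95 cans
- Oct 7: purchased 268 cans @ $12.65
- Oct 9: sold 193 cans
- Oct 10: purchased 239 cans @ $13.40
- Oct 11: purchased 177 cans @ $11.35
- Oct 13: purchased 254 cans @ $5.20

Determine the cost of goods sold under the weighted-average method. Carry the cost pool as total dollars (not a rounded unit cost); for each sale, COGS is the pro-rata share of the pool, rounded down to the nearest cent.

After Oct 1: 148 on hand, pool $2,308.80 (≈ $15.6000 each)
After Oct 3: 239 on hand, pool $3,655.60 (≈ $15.2954 each)
Oct 6, sell 95: 95/239 × $3,655.60 → $1,453.06
After Oct 7: 412 on hand, pool $5,592.74 (≈ $13.5746 each)
Oct 9, sell 193: 193/412 × $5,592.74 → $2,619.90
After Oct 10: 458 on hand, pool $6,175.44 (≈ $13.4835 each)
After Oct 11: 635 on hand, pool $8,184.39 (≈ $12.8888 each)
After Oct 13: 889 on hand, pool $9,505.19 (≈ $10.6920 each)
Total COGS = $1,453.06 + $2,619.90 = $4,072.96
Ending inventory (cost pool remaining) = $9,505.19

COGS = $4,072.96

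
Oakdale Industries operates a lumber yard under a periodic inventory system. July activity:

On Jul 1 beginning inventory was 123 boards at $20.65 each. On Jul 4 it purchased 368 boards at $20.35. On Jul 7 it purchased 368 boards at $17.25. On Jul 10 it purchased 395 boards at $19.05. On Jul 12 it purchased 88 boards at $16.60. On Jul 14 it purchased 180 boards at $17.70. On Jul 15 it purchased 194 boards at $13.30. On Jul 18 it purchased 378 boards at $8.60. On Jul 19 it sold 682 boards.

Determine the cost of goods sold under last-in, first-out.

Jul 19, 682 sold [LIFO — newest first]: 378 @ $8.60 + 194 @ $13.30 + 110 @ $17.70 = $7,778.00
Ending inventory: 123 @ $20.65 + 368 @ $20.35 + 368 @ $17.25 + 395 @ $19.05 + 88 @ $16.60 + 70 @ $17.70 = $26,601.30
Check: goods available $34,379.30 = COGS $7,778.00 + ending $26,601.30

COGS = $7,778.00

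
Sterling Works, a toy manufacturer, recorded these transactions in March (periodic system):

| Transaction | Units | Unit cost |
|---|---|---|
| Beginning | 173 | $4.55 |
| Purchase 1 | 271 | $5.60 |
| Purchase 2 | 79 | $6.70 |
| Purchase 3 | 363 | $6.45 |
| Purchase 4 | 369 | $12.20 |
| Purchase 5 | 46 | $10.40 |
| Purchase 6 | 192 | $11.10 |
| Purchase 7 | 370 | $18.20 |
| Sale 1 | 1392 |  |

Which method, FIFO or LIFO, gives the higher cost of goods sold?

LIFO

FIFO COGS: 173 @ $4.55 + 271 @ $5.60 + 79 @ $6.70 + 363 @ $6.45 + 369 @ $12.20 + 46 @ $10.40 + 91 @ $11.10 = $11,165.70
LIFO COGS: 370 @ $18.20 + 192 @ $11.10 + 46 @ $10.40 + 369 @ $12.20 + 363 @ $6.45 + 52 @ $6.70 = $16,535.15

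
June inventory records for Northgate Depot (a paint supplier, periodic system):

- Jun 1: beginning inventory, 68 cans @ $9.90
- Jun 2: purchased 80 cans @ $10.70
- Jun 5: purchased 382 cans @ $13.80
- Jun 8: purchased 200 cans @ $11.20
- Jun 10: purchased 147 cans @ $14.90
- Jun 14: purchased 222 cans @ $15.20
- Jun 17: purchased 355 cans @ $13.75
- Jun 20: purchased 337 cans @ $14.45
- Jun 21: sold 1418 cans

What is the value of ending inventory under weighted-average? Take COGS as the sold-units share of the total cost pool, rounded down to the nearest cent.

Jun 21, sell 1418: 1418/1791 × $24,356.40 → $19,283.84
Ending inventory (cost pool remaining) = $5,072.56

Ending inventory = $5,072.56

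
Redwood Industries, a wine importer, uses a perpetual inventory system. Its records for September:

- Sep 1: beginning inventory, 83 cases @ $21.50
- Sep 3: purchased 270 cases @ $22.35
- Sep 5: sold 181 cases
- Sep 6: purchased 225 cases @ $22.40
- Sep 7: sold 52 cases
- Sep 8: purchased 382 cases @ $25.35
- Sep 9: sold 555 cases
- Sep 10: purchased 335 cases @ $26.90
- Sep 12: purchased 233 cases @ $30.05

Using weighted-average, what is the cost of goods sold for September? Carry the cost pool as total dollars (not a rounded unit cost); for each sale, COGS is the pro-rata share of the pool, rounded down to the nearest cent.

After Sep 1: 83 on hand, pool $1,784.50 (≈ $21.5000 each)
After Sep 3: 353 on hand, pool $7,819.00 (≈ $22.1501 each)
Sep 5, sell 181: 181/353 × $7,819.00 → $4,009.17
After Sep 6: 397 on hand, pool $8,849.83 (≈ $22.2918 each)
Sep 7, sell 52: 52/397 × $8,849.83 → $1,159.17
After Sep 8: 727 on hand, pool $17,374.36 (≈ $23.8987 each)
Sep 9, sell 555: 555/727 × $17,374.36 → $13,263.78
After Sep 10: 507 on hand, pool $13,122.08 (≈ $25.8818 each)
After Sep 12: 740 on hand, pool $20,123.73 (≈ $27.1942 each)
Total COGS = $4,009.17 + $1,159.17 + $13,263.78 = $18,432.12
Ending inventory (cost pool remaining) = $20,123.73

COGS = $18,432.12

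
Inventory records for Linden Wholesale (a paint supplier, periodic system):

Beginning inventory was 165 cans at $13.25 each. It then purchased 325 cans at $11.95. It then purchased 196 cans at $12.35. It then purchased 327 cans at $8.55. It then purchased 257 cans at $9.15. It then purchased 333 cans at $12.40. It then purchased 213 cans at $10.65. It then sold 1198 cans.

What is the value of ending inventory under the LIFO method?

Ending inventory = $7,650.80

Sale 1 (1198) [LIFO — newest first]: 213 @ $10.65 + 333 @ $12.40 + 257 @ $9.15 + 327 @ $8.55 + 68 @ $12.35 = $12,384.85
Ending inventory: 165 @ $13.25 + 325 @ $11.95 + 128 @ $12.35 = $7,650.80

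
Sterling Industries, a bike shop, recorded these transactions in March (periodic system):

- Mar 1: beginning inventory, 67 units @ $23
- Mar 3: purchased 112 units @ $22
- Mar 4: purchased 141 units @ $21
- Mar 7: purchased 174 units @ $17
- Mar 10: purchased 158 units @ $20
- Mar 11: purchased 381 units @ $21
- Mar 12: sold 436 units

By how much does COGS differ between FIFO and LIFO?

FIFO COGS: 67 @ $23 + 112 @ $22 + 141 @ $21 + 116 @ $17 = $8,938
LIFO COGS: 381 @ $21 + 55 @ $20 = $9,101
Difference = |$8,938 − $9,101| = $163

$163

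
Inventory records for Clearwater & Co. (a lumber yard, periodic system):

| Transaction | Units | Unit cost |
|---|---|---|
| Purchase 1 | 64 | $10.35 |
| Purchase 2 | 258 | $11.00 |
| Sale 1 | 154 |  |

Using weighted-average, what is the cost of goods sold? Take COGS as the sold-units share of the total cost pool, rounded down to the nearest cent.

Sale 1, sell 154: 154/322 × $3,500.40 → $1,674.10
Ending inventory (cost pool remaining) = $1,826.30
Check: goods available $3,500.40 = COGS $1,674.10 + ending $1,826.30

COGS = $1,674.10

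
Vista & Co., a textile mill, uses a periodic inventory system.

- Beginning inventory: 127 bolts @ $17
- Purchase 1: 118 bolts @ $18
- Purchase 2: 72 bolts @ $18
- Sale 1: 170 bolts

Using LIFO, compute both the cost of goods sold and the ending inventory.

COGS = $3,060; ending inventory = $2,519

Sale 1 (170) [LIFO — newest first]: 72 @ $18 + 98 @ $18 = $3,060
Ending inventory: 127 @ $17 + 20 @ $18 = $2,519
Check: goods available $5,579 = COGS $3,060 + ending $2,519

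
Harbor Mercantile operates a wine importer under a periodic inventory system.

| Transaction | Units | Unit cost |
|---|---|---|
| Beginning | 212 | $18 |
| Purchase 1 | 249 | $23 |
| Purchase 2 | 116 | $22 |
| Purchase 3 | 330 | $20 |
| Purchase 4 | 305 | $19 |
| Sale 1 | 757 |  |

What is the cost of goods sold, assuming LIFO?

COGS = $15,085

Sale 1 (757) [LIFO — newest first]: 305 @ $19 + 330 @ $20 + 116 @ $22 + 6 @ $23 = $15,085
Ending inventory: 212 @ $18 + 243 @ $23 = $9,405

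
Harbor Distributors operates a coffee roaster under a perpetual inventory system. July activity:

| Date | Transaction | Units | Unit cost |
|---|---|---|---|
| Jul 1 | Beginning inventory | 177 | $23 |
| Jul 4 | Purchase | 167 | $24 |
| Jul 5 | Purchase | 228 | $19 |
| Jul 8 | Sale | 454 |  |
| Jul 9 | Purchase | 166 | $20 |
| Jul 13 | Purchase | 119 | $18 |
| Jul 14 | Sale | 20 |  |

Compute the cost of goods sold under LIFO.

Jul 8, 454 sold [LIFO — newest first]: 228 @ $19 + 167 @ $24 + 59 @ $23 = $9,697
Jul 14, 20 sold [LIFO — newest first]: 20 @ $18 = $360
Total COGS = $9,697 + $360 = $10,057
Ending inventory: 118 @ $23 + 166 @ $20 + 99 @ $18 = $7,816

COGS = $10,057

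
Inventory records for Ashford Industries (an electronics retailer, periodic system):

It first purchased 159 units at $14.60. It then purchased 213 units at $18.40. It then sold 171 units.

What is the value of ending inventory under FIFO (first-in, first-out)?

Ending inventory = $3,698.40

Sale 1 (171) [FIFO — oldest first]: 159 @ $14.60 + 12 @ $18.40 = $2,542.20
Ending inventory: 201 @ $18.40 = $3,698.40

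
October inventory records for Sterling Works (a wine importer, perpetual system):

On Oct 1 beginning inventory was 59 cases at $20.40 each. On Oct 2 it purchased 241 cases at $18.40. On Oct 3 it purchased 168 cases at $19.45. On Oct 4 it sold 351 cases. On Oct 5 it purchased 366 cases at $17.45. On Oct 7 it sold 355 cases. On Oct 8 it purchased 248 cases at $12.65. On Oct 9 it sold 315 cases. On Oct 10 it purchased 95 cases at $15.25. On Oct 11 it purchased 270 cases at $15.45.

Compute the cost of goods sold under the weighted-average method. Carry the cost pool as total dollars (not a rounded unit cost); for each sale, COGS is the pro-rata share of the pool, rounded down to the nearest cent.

COGS = $17,550.22

After Oct 1: 59 on hand, pool $1,203.60 (≈ $20.4000 each)
After Oct 2: 300 on hand, pool $5,638.00 (≈ $18.7933 each)
After Oct 3: 468 on hand, pool $8,905.60 (≈ $19.0291 each)
Oct 4, sell 351: 351/468 × $8,905.60 → $6,679.20
After Oct 5: 483 on hand, pool $8,613.10 (≈ $17.8325 each)
Oct 7, sell 355: 355/483 × $8,613.10 → $6,330.53
After Oct 8: 376 on hand, pool $5,419.77 (≈ $14.4143 each)
Oct 9, sell 315: 315/376 × $5,419.77 → $4,540.49
After Oct 10: 156 on hand, pool $2,328.03 (≈ $14.9233 each)
After Oct 11: 426 on hand, pool $6,499.53 (≈ $15.2571 each)
Total COGS = $6,679.20 + $6,330.53 + $4,540.49 = $17,550.22
Ending inventory (cost pool remaining) = $6,499.53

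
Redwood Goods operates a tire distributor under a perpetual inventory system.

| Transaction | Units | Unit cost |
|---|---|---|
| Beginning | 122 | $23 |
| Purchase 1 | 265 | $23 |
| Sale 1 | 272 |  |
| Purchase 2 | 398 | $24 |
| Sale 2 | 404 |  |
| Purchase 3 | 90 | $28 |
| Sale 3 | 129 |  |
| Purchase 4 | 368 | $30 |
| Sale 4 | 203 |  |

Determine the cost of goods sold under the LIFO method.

Sale 1 (272) [LIFO — newest first]: 265 @ $23 + 7 @ $23 = $6,256
Sale 2 (404) [LIFO — newest first]: 398 @ $24 + 6 @ $23 = $9,690
Sale 3 (129) [LIFO — newest first]: 90 @ $28 + 39 @ $23 = $3,417
Sale 4 (203) [LIFO — newest first]: 203 @ $30 = $6,090
Total COGS = $6,256 + $9,690 + $3,417 + $6,090 = $25,453
Ending inventory: 70 @ $23 + 165 @ $30 = $6,560
Check: goods available $32,013 = COGS $25,453 + ending $6,560

COGS = $25,453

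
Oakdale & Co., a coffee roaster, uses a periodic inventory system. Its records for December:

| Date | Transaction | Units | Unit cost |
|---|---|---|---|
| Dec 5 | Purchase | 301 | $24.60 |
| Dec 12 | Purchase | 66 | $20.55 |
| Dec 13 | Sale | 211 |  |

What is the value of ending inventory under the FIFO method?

Ending inventory = $3,570.30

Dec 13, 211 sold [FIFO — oldest first]: 211 @ $24.60 = $5,190.60
Ending inventory: 90 @ $24.60 + 66 @ $20.55 = $3,570.30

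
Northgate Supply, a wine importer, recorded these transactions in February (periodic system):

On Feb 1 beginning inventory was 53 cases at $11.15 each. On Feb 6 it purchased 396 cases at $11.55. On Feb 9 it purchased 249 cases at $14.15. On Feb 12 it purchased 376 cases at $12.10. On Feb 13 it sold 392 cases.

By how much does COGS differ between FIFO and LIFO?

FIFO COGS: 53 @ $11.15 + 339 @ $11.55 = $4,506.40
LIFO COGS: 376 @ $12.10 + 16 @ $14.15 = $4,776.00
Difference = |$4,506.40 − $4,776.00| = $269.60

$269.60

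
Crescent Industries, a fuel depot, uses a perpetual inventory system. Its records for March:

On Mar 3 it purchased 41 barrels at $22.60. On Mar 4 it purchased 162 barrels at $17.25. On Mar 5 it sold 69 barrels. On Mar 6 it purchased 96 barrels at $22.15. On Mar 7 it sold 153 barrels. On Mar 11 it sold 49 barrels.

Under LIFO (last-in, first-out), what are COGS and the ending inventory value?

COGS = $5,214.70; ending inventory = $632.80

Mar 5, 69 sold [LIFO — newest first]: 69 @ $17.25 = $1,190.25
Mar 7, 153 sold [LIFO — newest first]: 96 @ $22.15 + 57 @ $17.25 = $3,109.65
Mar 11, 49 sold [LIFO — newest first]: 36 @ $17.25 + 13 @ $22.60 = $914.80
Total COGS = $1,190.25 + $3,109.65 + $914.80 = $5,214.70
Ending inventory: 28 @ $22.60 = $632.80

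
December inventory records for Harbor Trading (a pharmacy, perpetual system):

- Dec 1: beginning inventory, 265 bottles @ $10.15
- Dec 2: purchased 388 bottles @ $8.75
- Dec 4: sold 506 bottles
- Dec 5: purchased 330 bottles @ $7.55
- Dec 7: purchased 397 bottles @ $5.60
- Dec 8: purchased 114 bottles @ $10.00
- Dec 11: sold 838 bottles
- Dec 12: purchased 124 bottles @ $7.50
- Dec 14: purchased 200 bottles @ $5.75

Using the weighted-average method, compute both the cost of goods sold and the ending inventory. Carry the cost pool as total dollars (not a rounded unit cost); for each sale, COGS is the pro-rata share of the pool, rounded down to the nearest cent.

COGS = $10,842.61; ending inventory = $3,176.84

After Dec 1: 265 on hand, pool $2,689.75 (≈ $10.1500 each)
After Dec 2: 653 on hand, pool $6,084.75 (≈ $9.3181 each)
Dec 4, sell 506: 506/653 × $6,084.75 → $4,714.98
After Dec 5: 477 on hand, pool $3,861.27 (≈ $8.0949 each)
After Dec 7: 874 on hand, pool $6,084.47 (≈ $6.9616 each)
After Dec 8: 988 on hand, pool $7,224.47 (≈ $7.3122 each)
Dec 11, sell 838: 838/988 × $7,224.47 → $6,127.63
After Dec 12: 274 on hand, pool $2,026.84 (≈ $7.3972 each)
After Dec 14: 474 on hand, pool $3,176.84 (≈ $6.7022 each)
Total COGS = $4,714.98 + $6,127.63 = $10,842.61
Ending inventory (cost pool remaining) = $3,176.84
Check: goods available $14,019.45 = COGS $10,842.61 + ending $3,176.84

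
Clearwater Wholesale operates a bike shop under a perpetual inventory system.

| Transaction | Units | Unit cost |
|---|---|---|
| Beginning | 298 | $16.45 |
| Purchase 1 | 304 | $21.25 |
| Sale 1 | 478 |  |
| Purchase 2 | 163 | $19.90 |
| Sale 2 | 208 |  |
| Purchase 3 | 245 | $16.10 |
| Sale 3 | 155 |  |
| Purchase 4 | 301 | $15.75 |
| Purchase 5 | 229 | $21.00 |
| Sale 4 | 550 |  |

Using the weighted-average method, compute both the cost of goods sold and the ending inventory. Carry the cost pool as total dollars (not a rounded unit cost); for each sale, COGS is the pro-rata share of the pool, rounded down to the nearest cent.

After Beginning: 298 on hand, pool $4,902.10 (≈ $16.4500 each)
After Purchase 1: 602 on hand, pool $11,362.10 (≈ $18.8739 each)
Sale 1, sell 478: 478/602 × $11,362.10 → $9,021.73
After Purchase 2: 287 on hand, pool $5,584.07 (≈ $19.4567 each)
Sale 2, sell 208: 208/287 × $5,584.07 → $4,046.99
After Purchase 3: 324 on hand, pool $5,481.58 (≈ $16.9185 each)
Sale 3, sell 155: 155/324 × $5,481.58 → $2,622.36
After Purchase 4: 470 on hand, pool $7,599.97 (≈ $16.1701 each)
After Purchase 5: 699 on hand, pool $12,408.97 (≈ $17.7525 each)
Sale 4, sell 550: 550/699 × $12,408.97 → $9,763.85
Total COGS = $9,021.73 + $4,046.99 + $2,622.36 + $9,763.85 = $25,454.93
Ending inventory (cost pool remaining) = $2,645.12
Check: goods available $28,100.05 = COGS $25,454.93 + ending $2,645.12

COGS = $25,454.93; ending inventory = $2,645.12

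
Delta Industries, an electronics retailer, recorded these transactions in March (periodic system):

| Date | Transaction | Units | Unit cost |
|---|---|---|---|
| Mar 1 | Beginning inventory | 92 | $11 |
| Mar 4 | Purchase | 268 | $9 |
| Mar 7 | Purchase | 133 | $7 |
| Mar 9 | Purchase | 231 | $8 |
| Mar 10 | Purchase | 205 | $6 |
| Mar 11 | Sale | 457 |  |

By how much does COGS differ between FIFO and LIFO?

FIFO COGS: 92 @ $11 + 268 @ $9 + 97 @ $7 = $4,103
LIFO COGS: 205 @ $6 + 231 @ $8 + 21 @ $7 = $3,225
Difference = |$4,103 − $3,225| = $878

$878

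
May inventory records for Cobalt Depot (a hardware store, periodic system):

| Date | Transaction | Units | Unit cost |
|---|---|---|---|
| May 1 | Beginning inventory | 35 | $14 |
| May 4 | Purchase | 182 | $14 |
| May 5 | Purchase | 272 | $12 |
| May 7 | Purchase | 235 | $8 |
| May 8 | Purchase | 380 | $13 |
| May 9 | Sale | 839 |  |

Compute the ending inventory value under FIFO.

Ending inventory = $3,445

May 9, 839 sold [FIFO — oldest first]: 35 @ $14 + 182 @ $14 + 272 @ $12 + 235 @ $8 + 115 @ $13 = $9,677
Ending inventory: 265 @ $13 = $3,445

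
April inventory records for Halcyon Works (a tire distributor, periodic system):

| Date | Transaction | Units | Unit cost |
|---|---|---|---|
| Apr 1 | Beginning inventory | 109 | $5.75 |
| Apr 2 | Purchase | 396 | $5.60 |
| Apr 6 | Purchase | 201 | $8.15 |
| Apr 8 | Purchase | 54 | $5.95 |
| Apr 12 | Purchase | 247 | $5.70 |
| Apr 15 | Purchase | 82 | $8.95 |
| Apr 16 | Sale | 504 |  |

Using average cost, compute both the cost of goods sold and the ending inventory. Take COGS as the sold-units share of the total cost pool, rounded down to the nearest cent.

COGS = $3,214.49; ending inventory = $3,731.11

Apr 16, sell 504: 504/1089 × $6,945.60 → $3,214.49
Ending inventory (cost pool remaining) = $3,731.11
Check: goods available $6,945.60 = COGS $3,214.49 + ending $3,731.11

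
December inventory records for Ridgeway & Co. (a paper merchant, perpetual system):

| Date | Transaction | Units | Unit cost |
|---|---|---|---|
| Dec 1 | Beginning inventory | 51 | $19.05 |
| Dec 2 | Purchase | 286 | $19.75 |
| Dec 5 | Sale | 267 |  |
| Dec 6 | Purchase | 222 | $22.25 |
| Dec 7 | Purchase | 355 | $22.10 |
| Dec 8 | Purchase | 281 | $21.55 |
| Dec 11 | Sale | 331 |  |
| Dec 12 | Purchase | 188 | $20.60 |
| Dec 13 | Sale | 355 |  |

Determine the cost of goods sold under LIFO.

COGS = $19,997.30

Dec 5, 267 sold [LIFO — newest first]: 267 @ $19.75 = $5,273.25
Dec 11, 331 sold [LIFO — newest first]: 281 @ $21.55 + 50 @ $22.10 = $7,160.55
Dec 13, 355 sold [LIFO — newest first]: 188 @ $20.60 + 167 @ $22.10 = $7,563.50
Total COGS = $5,273.25 + $7,160.55 + $7,563.50 = $19,997.30
Ending inventory: 51 @ $19.05 + 19 @ $19.75 + 222 @ $22.25 + 138 @ $22.10 = $9,336.10
Check: goods available $29,333.40 = COGS $19,997.30 + ending $9,336.10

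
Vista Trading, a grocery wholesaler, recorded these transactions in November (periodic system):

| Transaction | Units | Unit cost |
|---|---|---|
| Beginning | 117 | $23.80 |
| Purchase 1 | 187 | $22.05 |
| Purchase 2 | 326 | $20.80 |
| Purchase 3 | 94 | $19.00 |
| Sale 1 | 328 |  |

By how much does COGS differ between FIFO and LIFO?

$753.95

FIFO COGS: 117 @ $23.80 + 187 @ $22.05 + 24 @ $20.80 = $7,407.15
LIFO COGS: 94 @ $19.00 + 234 @ $20.80 = $6,653.20
Difference = |$7,407.15 − $6,653.20| = $753.95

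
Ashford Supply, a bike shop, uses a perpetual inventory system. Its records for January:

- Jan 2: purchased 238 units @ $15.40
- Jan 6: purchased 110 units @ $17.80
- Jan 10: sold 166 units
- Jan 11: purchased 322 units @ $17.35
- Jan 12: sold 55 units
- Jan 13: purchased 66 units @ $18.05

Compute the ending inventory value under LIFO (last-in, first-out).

Jan 10, 166 sold [LIFO — newest first]: 110 @ $17.80 + 56 @ $15.40 = $2,820.40
Jan 12, 55 sold [LIFO — newest first]: 55 @ $17.35 = $954.25
Total COGS = $2,820.40 + $954.25 = $3,774.65
Ending inventory: 182 @ $15.40 + 267 @ $17.35 + 66 @ $18.05 = $8,626.55
Check: goods available $12,401.20 = COGS $3,774.65 + ending $8,626.55

Ending inventory = $8,626.55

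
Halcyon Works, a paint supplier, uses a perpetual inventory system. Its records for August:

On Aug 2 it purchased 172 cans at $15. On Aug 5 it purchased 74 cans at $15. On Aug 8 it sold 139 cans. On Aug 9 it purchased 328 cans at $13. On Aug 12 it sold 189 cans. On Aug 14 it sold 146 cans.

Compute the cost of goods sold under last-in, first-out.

Aug 8, 139 sold [LIFO — newest first]: 74 @ $15 + 65 @ $15 = $2,085
Aug 12, 189 sold [LIFO — newest first]: 189 @ $13 = $2,457
Aug 14, 146 sold [LIFO — newest first]: 139 @ $13 + 7 @ $15 = $1,912
Total COGS = $2,085 + $2,457 + $1,912 = $6,454
Ending inventory: 100 @ $15 = $1,500
Check: goods available $7,954 = COGS $6,454 + ending $1,500

COGS = $6,454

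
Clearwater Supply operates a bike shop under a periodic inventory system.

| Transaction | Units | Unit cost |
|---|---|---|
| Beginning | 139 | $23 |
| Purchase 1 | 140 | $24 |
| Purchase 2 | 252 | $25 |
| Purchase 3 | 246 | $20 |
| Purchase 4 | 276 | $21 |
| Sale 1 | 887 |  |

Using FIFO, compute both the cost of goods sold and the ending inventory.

COGS = $20,087; ending inventory = $3,486

Sale 1 (887) [FIFO — oldest first]: 139 @ $23 + 140 @ $24 + 252 @ $25 + 246 @ $20 + 110 @ $21 = $20,087
Ending inventory: 166 @ $21 = $3,486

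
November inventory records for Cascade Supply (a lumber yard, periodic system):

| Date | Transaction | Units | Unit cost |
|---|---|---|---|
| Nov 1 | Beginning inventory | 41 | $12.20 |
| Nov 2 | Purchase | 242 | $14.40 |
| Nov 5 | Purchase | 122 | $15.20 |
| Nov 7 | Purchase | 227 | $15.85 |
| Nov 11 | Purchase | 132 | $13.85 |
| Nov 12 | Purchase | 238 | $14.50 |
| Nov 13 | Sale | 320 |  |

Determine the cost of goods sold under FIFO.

COGS = $4,547.40

Nov 13, 320 sold [FIFO — oldest first]: 41 @ $12.20 + 242 @ $14.40 + 37 @ $15.20 = $4,547.40
Ending inventory: 85 @ $15.20 + 227 @ $15.85 + 132 @ $13.85 + 238 @ $14.50 = $10,169.15
Check: goods available $14,716.55 = COGS $4,547.40 + ending $10,169.15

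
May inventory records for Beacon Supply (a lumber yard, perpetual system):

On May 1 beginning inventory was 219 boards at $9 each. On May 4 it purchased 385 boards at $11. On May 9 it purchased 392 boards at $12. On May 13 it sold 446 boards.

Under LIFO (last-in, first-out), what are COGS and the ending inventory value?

May 13, 446 sold [LIFO — newest first]: 392 @ $12 + 54 @ $11 = $5,298
Ending inventory: 219 @ $9 + 331 @ $11 = $5,612
Check: goods available $10,910 = COGS $5,298 + ending $5,612

COGS = $5,298; ending inventory = $5,612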